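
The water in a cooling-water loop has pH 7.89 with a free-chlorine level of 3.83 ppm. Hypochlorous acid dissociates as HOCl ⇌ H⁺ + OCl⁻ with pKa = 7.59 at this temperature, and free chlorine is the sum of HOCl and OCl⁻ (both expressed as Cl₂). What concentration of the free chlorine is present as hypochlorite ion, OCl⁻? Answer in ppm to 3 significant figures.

2.55 ppm

[OCl⁻]/[HOCl] = 10^(pH − pKa) = 10^(7.89 − 7.59) = 10^0.30 = 1.995.
Fraction as HOCl = 1 / (1 + 1.995) = 0.3339.
OCl⁻ = (1 − 0.3339) × 3.83 ppm = 2.551 ppm.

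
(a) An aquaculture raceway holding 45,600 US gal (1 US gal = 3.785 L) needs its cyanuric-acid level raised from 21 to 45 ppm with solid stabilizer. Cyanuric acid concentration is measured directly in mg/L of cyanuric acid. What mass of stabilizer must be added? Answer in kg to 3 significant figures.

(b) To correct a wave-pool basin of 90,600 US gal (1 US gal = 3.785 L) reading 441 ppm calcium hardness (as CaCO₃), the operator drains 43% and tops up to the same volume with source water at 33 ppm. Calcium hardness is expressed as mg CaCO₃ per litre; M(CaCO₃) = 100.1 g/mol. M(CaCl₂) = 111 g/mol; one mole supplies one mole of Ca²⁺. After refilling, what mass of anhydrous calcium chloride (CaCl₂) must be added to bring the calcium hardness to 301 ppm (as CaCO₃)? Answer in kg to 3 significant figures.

(a) 4.14 kg; (b) 13.5 kg

(a) Volume: 45,600 US gal × 3.785 L/gal = 172,596 L.
(a) CYA to add: (45 − 21) = 24 mg/L × 172,596 L = 4142 g cyanuric acid.

(b) Volume: 90,600 US gal × 3.785 L/gal = 342,921 L.
(b) After draining 43% and refilling: 441 × 0.57 + 33 × 0.43 = 265.56 ppm.
(b) Deficit to target: 301 − 265.56 = 35.44 mg/L.
(b) As CaCO₃: 35.44 mg/L × 342,921 L = 12,150 g; ÷ 100.1 = 121.4 mol Ca²⁺.
(b) Mass: 121.4 × 111 = 13,480 g.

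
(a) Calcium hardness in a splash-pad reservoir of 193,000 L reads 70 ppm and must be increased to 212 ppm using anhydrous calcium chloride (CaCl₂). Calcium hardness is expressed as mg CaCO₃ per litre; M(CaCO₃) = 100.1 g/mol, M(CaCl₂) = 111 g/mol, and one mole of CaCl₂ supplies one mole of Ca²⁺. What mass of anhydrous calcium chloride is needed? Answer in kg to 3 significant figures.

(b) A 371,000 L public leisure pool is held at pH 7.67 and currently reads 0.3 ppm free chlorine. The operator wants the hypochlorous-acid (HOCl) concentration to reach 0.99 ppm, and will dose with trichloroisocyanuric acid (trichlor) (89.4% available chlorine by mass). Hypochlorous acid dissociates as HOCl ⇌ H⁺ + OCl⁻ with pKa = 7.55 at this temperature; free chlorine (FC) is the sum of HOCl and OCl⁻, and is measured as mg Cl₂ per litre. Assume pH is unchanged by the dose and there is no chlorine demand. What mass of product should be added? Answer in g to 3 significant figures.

(a) 30.4 kg; (b) 828 g

(a) Hardness to add: (212 − 70) = 142 mg/L as CaCO₃ × 193,000 L = 27,410 g as CaCO₃.
(a) Moles of Ca²⁺ (1 mol Ca²⁺ ≡ 1 mol CaCO₃): 27,410 / 100.1 g/mol = 273.8 mol.
(a) Mass of CaCl₂: 273.8 × 111 = 30,390 g.

(b) [OCl⁻]/[HOCl] = 10^(pH − pKa) = 10^(7.67 − 7.55) = 1.318; fraction as HOCl = 1/(1 + 1.318) = 0.4314.
(b) Free chlorine required for 0.99 ppm HOCl: 0.99 / 0.4314 = 2.295 ppm.
(b) FC to add: 2.295 − 0.3 = 1.995 mg/L as Cl₂.
(b) Cl₂ equivalent: 1.995 mg/L × 371,000 L = 740.2 g.
(b) Product at 89.4% available Cl: 740.2 / 0.894 = 827.9 g.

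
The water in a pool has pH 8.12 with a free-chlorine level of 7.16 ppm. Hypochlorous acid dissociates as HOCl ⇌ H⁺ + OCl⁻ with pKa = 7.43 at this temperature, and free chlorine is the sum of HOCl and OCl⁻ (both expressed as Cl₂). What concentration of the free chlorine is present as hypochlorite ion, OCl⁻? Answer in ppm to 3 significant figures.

[OCl⁻]/[HOCl] = 10^(pH − pKa) = 10^(8.12 − 7.43) = 10^0.69 = 4.898.
Fraction as HOCl = 1 / (1 + 4.898) = 0.1696.
OCl⁻ = (1 − 0.1696) × 7.16 ppm = 5.946 ppm.

5.95 ppm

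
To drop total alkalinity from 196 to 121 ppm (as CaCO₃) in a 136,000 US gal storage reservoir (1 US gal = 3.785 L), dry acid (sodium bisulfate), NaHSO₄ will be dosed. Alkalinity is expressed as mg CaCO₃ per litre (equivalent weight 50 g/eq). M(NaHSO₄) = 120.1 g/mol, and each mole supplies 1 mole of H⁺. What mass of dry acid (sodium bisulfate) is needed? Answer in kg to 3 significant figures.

Volume: 136,000 US gal × 3.785 L/gal = 514,760 L.
Alkalinity to neutralize: (196 − 121) = 75 mg/L as CaCO₃ × 514,760 L = 38,610 g as CaCO₃.
Equivalents of H⁺ required: 38,610 ÷ 50 g/eq = 772.1 eq = 772.1 mol NaHSO₄.
Mass of NaHSO₄: 772.1 × 120.1 = 92,730 g.

92.7 kg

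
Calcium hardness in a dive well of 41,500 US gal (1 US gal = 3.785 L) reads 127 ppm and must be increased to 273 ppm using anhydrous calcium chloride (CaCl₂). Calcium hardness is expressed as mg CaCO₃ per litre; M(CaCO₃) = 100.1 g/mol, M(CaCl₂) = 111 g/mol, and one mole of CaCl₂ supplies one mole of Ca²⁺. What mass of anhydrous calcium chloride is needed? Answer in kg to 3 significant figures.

25.4 kg

Volume: 41,500 US gal × 3.785 L/gal = 157,078 L.
Hardness to add: (273 − 127) = 146 mg/L as CaCO₃ × 157,078 L = 22,930 g as CaCO₃.
Moles of Ca²⁺ (1 mol Ca²⁺ ≡ 1 mol CaCO₃): 22,930 / 100.1 g/mol = 229.1 mol.
Mass of CaCl₂: 229.1 × 111 = 25,430 g.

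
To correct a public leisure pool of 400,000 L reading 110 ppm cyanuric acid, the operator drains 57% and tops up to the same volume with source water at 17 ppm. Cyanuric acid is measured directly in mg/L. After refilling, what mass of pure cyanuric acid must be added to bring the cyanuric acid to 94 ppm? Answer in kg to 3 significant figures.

14.8 kg

After draining 57% and refilling: 110 × 0.43 + 17 × 0.57 = 56.99 ppm.
Deficit to target: 94 − 56.99 = 37.01 mg/L.
Mass: 37.01 mg/L × 400,000 L = 14,800 g cyanuric acid.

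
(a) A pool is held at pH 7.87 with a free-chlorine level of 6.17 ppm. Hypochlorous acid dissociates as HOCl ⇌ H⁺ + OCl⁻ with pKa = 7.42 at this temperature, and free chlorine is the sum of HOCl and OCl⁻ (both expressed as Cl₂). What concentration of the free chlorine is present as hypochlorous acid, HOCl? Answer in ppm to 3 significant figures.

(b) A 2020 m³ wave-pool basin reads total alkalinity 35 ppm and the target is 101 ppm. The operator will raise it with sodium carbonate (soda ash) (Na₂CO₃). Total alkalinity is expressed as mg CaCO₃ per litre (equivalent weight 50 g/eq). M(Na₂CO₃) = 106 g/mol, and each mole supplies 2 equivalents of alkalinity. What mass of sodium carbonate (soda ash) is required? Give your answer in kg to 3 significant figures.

(a) [OCl⁻]/[HOCl] = 10^(pH − pKa) = 10^(7.87 − 7.42) = 10^0.45 = 2.818.
(a) Fraction as HOCl = 1 / (1 + 2.818) = 0.2619.
(a) HOCl = 0.2619 × 6.17 ppm = 1.616 ppm.

(b) Volume: 2020 m³ = 2,020,000 L.
(b) Alkalinity to add: (101 − 35) = 66 mg/L as CaCO₃ × 2,020,000 L = 133,300 g as CaCO₃.
(b) Equivalents: 133,300 g ÷ 50 g/eq = 2666 eq.
(b) Each mole of Na₂CO₃ supplies 2 eq, so 2666 / 2 = 1333 mol.
(b) Mass: 1333 mol × 106 g/mol = 141,300 g.

(a) 1.62 ppm; (b) 141 kg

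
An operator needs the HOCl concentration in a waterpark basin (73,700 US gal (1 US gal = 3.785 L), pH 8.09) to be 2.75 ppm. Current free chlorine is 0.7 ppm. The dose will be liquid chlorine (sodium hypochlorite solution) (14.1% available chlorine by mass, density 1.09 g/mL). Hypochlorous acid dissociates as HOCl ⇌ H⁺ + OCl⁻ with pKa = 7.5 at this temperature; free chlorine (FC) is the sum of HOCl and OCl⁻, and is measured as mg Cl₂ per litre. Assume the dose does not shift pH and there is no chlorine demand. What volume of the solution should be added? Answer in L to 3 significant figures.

Volume: 73,700 US gal × 3.785 L/gal = 278,954 L.
[OCl⁻]/[HOCl] = 10^(pH − pKa) = 10^(8.09 − 7.5) = 3.89; fraction as HOCl = 1/(1 + 3.89) = 0.2045.
Free chlorine required for 2.75 ppm HOCl: 2.75 / 0.2045 = 13.45 ppm.
FC to add: 13.45 − 0.7 = 12.75 mg/L as Cl₂.
Cl₂ equivalent: 12.75 mg/L × 278,954 L = 3556 g.
Product at 14.1% available Cl: 3556 / 0.141 = 25,220 g.
Volume: 25,220 g ÷ 1.09 g/mL = 23,140 mL.

23.1 L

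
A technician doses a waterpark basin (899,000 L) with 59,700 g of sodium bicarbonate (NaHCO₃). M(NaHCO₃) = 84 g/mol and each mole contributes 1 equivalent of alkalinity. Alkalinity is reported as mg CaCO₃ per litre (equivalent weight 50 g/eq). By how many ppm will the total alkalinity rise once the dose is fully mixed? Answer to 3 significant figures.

39.5 ppm

Moles of NaHCO₃: 59,700 g ÷ 84 g/mol = 710.7 mol → 710.7 eq of alkalinity.
As CaCO₃: 710.7 eq × 50 g/eq = 35,540 g.
Rise: 35,540 g / 899,000 L × 1000 = 39.53 mg/L.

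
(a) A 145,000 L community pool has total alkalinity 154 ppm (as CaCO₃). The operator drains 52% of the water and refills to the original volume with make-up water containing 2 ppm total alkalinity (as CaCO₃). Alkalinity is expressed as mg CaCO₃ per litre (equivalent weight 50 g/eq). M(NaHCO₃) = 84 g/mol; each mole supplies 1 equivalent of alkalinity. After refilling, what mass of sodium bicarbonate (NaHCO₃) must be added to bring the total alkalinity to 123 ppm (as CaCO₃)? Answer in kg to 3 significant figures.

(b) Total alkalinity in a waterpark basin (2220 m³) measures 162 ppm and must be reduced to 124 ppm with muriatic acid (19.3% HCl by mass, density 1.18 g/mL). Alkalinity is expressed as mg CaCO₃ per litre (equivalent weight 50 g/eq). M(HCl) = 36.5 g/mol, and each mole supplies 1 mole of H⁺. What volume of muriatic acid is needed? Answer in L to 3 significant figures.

(a) After draining 52% and refilling: 154 × 0.48 + 2 × 0.52 = 74.96 ppm.
(a) Deficit to target: 123 − 74.96 = 48.04 mg/L.
(a) As CaCO₃: 48.04 mg/L × 145,000 L = 6966 g; ÷ 50 g/eq ÷ 1 = 139.3 mol NaHCO₃.
(a) Mass: 139.3 × 84 = 11,700 g.

(b) Volume: 2220 m³ = 2,220,000 L.
(b) Alkalinity to neutralize: (162 − 124) = 38 mg/L as CaCO₃ × 2,220,000 L = 84,360 g as CaCO₃.
(b) Equivalents of H⁺ required: 84,360 ÷ 50 g/eq = 1687 eq = 1687 mol HCl.
(b) Mass of HCl: 1687 × 36.5 = 61,580 g.
(b) Mass of 19.3% solution: 61,580 / 0.193 = 319,100 g.
(b) Volume: 319,100 g ÷ 1.18 g/mL = 270,400 mL.

(a) 11.7 kg; (b) 270 L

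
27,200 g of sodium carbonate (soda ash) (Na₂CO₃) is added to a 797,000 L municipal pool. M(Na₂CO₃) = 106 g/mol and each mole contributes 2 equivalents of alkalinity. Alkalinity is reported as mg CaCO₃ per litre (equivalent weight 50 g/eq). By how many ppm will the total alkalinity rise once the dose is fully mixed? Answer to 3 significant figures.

32.2 ppm

Moles of Na₂CO₃: 27,200 g ÷ 106 g/mol = 256.6 mol → 513.2 eq of alkalinity.
As CaCO₃: 513.2 eq × 50 g/eq = 25,660 g.
Rise: 25,660 g / 797,000 L × 1000 = 32.2 mg/L.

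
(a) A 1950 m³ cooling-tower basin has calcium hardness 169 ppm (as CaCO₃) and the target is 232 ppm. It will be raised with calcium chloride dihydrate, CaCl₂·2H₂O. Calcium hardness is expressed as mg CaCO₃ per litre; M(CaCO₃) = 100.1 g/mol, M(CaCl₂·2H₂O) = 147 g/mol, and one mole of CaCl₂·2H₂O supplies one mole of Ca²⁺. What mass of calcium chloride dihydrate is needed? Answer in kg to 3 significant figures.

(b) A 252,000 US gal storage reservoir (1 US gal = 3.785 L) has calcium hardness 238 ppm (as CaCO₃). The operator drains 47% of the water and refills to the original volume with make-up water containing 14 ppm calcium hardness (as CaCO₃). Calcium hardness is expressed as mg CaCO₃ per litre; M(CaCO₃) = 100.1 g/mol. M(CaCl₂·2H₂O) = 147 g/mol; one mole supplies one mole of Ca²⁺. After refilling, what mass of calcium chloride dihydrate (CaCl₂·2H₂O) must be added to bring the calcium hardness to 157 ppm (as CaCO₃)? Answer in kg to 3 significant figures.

(a) 180 kg; (b) 34.0 kg

(a) Volume: 1950 m³ = 1,950,000 L.
(a) Hardness to add: (232 − 169) = 63 mg/L as CaCO₃ × 1,950,000 L = 122,800 g as CaCO₃.
(a) Moles of Ca²⁺ (1 mol Ca²⁺ ≡ 1 mol CaCO₃): 122,800 / 100.1 g/mol = 1227 mol.
(a) Mass of CaCl₂·2H₂O: 1227 × 147 = 180,400 g.

(b) Volume: 252,000 US gal × 3.785 L/gal = 953,820 L.
(b) After draining 47% and refilling: 238 × 0.53 + 14 × 0.47 = 132.72 ppm.
(b) Deficit to target: 157 − 132.72 = 24.28 mg/L.
(b) As CaCO₃: 24.28 mg/L × 953,820 L = 23,160 g; ÷ 100.1 = 231.4 mol Ca²⁺.
(b) Mass: 231.4 × 147 = 34,010 g.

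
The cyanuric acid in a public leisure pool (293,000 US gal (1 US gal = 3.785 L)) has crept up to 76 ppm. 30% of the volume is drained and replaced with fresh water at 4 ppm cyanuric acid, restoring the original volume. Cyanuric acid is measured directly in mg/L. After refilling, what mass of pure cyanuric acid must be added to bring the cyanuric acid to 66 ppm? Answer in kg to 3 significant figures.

12.9 kg

Volume: 293,000 US gal × 3.785 L/gal = 1,109,005 L.
After draining 30% and refilling: 76 × 0.70 + 4 × 0.30 = 54.4 ppm.
Deficit to target: 66 − 54.4 = 11.6 mg/L.
Mass: 11.6 mg/L × 1,109,005 L = 12,860 g cyanuric acid.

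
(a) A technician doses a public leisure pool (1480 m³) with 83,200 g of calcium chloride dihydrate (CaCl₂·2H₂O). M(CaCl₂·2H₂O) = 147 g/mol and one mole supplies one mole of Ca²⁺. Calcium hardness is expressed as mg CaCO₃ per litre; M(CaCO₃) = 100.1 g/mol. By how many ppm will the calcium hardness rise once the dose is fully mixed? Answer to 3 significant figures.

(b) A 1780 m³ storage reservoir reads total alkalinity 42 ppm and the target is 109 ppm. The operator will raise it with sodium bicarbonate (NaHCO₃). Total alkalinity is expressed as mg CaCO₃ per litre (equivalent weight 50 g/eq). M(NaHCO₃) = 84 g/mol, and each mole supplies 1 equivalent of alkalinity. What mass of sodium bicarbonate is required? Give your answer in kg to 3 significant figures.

(a) 38.3 ppm; (b) 200 kg

(a) Volume: 1480 m³ = 1,480,000 L.
(a) Moles of Ca²⁺: 83,200 g ÷ 147 g/mol = 566 mol.
(a) As CaCO₃: 566 mol × 100.1 g/mol = 56,660 g.
(a) Rise: 56,660 g / 1,480,000 L × 1000 = 38.28 mg/L.

(b) Volume: 1780 m³ = 1,780,000 L.
(b) Alkalinity to add: (109 − 42) = 67 mg/L as CaCO₃ × 1,780,000 L = 119,300 g as CaCO₃.
(b) Equivalents: 119,300 g ÷ 50 g/eq = 2385 eq.
(b) NaHCO₃ supplies 1 eq per mole → 2385 mol.
(b) Mass: 2385 mol × 84 g/mol = 200,400 g.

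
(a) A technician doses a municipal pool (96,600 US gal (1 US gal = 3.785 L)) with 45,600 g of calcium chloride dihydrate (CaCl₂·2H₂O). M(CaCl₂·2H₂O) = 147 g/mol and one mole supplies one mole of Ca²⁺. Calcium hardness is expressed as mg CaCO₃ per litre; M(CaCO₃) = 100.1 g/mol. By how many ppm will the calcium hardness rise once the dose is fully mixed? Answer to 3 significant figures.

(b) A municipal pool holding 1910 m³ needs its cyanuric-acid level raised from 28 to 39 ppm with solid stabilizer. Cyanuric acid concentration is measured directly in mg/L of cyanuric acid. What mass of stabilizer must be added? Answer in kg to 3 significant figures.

(a) 84.9 ppm; (b) 21.0 kg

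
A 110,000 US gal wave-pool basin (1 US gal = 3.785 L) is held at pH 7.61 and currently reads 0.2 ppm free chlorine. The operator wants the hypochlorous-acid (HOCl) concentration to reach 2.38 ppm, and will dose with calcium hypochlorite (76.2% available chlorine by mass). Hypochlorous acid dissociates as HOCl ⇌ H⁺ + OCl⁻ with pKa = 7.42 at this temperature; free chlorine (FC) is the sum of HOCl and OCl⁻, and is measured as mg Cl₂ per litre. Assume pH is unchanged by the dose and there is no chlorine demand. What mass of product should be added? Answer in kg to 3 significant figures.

Volume: 110,000 US gal × 3.785 L/gal = 416,350 L.
[OCl⁻]/[HOCl] = 10^(pH − pKa) = 10^(7.61 − 7.42) = 1.549; fraction as HOCl = 1/(1 + 1.549) = 0.3923.
Free chlorine required for 2.38 ppm HOCl: 2.38 / 0.3923 = 6.066 ppm.
FC to add: 6.066 − 0.2 = 5.866 mg/L as Cl₂.
Cl₂ equivalent: 5.866 mg/L × 416,350 L = 2442 g.
Product at 76.2% available Cl: 2442 / 0.762 = 3205 g.

3.21 kg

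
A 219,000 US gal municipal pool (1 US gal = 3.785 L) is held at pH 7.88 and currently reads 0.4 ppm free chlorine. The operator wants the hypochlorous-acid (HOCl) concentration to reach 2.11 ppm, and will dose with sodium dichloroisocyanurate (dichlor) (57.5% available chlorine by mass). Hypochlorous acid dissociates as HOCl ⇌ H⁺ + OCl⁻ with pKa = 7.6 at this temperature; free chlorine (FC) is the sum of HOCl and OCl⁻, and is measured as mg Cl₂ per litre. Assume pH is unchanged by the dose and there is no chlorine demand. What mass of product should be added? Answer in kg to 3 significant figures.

Volume: 219,000 US gal × 3.785 L/gal = 828,915 L.
[OCl⁻]/[HOCl] = 10^(pH − pKa) = 10^(7.88 − 7.6) = 1.905; fraction as HOCl = 1/(1 + 1.905) = 0.3442.
Free chlorine required for 2.11 ppm HOCl: 2.11 / 0.3442 = 6.131 ppm.
FC to add: 6.131 − 0.4 = 5.731 mg/L as Cl₂.
Cl₂ equivalent: 5.731 mg/L × 828,915 L = 4750 g.
Product at 57.5% available Cl: 4750 / 0.575 = 8261 g.

8.26 kg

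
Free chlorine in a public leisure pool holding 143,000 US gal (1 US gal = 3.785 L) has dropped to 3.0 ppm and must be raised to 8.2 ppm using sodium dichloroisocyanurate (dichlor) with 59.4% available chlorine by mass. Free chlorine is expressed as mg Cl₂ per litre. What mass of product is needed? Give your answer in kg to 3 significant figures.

Volume: 143,000 US gal × 3.785 L/gal = 541,255 L.
Chlorine deficit: 8.2 − 3.0 = 5.2 ppm = 5.2 mg/L as Cl₂.
Cl₂ equivalent needed: 5.2 mg/L × 541,255 L = 2,815,000 mg = 2815 g.
Product at 59.4% available chlorine: 2815 / 0.594 = 4738 g.

4.74 kg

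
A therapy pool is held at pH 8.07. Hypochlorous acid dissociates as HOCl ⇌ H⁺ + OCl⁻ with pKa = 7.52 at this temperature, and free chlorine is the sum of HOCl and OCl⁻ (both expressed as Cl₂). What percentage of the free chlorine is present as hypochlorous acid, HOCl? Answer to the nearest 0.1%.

[OCl⁻]/[HOCl] = 10^(pH − pKa) = 10^(8.07 − 7.52) = 10^0.55 = 3.548.
Fraction as HOCl = 1 / (1 + 3.548) = 0.2199.

22.0%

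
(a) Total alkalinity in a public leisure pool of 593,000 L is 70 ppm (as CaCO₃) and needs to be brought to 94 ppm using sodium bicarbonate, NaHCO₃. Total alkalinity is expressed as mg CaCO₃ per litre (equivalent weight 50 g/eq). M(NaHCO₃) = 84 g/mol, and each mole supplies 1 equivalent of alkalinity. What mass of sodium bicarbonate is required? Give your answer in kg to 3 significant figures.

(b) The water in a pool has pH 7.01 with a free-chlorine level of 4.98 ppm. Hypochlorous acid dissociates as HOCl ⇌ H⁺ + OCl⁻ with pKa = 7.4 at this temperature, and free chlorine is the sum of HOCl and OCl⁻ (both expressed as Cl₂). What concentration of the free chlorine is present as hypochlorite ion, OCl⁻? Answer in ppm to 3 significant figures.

(a) 23.9 kg; (b) 1.44 ppm

(a) Alkalinity to add: (94 − 70) = 24 mg/L as CaCO₃ × 593,000 L = 14,230 g as CaCO₃.
(a) Equivalents: 14,230 g ÷ 50 g/eq = 284.6 eq.
(a) NaHCO₃ supplies 1 eq per mole → 284.6 mol.
(a) Mass: 284.6 mol × 84 g/mol = 23,910 g.

(b) [OCl⁻]/[HOCl] = 10^(pH − pKa) = 10^(7.01 − 7.4) = 10^-0.39 = 0.4074.
(b) Fraction as HOCl = 1 / (1 + 0.4074) = 0.7105.
(b) OCl⁻ = (1 − 0.7105) × 4.98 ppm = 1.442 ppm.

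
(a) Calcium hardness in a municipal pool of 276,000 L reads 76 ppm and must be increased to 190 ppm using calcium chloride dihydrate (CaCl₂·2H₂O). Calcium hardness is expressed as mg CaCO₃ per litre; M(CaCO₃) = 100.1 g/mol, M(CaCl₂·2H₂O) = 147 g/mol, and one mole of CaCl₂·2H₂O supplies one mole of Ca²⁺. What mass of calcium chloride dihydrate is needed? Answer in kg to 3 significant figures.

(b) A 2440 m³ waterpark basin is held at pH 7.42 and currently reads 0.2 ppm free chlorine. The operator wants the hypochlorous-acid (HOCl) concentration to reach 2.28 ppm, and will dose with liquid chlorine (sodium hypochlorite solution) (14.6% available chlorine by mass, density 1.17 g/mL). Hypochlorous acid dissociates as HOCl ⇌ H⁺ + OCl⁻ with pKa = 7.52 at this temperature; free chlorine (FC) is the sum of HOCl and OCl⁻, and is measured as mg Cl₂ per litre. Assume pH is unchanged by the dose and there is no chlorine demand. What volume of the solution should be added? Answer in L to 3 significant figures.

(a) 46.2 kg; (b) 55.6 L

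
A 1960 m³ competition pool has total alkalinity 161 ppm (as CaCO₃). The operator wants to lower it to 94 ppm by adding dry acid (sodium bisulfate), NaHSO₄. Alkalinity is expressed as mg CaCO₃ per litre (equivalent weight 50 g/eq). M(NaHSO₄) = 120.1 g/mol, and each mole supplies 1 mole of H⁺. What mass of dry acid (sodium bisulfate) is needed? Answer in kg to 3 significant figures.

Volume: 1960 m³ = 1,960,000 L.
Alkalinity to neutralize: (161 − 94) = 67 mg/L as CaCO₃ × 1,960,000 L = 131,300 g as CaCO₃.
Equivalents of H⁺ required: 131,300 ÷ 50 g/eq = 2626 eq = 2626 mol NaHSO₄.
Mass of NaHSO₄: 2626 × 120.1 = 315,400 g.

315 kg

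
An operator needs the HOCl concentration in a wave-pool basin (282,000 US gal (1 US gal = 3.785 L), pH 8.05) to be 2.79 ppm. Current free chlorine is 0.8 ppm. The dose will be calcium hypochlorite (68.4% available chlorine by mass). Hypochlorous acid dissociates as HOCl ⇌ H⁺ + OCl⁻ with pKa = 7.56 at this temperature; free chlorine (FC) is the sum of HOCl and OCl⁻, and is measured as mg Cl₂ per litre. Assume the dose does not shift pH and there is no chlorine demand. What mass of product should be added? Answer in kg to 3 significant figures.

16.6 kg

Volume: 282,000 US gal × 3.785 L/gal = 1,067,370 L.
[OCl⁻]/[HOCl] = 10^(pH − pKa) = 10^(8.05 − 7.56) = 3.09; fraction as HOCl = 1/(1 + 3.09) = 0.2445.
Free chlorine required for 2.79 ppm HOCl: 2.79 / 0.2445 = 11.41 ppm.
FC to add: 11.41 − 0.8 = 10.61 mg/L as Cl₂.
Cl₂ equivalent: 10.61 mg/L × 1,067,370 L = 11,330 g.
Product at 68.4% available Cl: 11,330 / 0.684 = 16,560 g.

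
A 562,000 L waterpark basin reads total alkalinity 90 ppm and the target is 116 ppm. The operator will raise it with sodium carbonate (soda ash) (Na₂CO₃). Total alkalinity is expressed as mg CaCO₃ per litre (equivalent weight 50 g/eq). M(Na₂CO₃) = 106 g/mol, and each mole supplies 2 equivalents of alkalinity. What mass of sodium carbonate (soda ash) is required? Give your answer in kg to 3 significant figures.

Alkalinity to add: (116 − 90) = 26 mg/L as CaCO₃ × 562,000 L = 14,610 g as CaCO₃.
Equivalents: 14,610 g ÷ 50 g/eq = 292.2 eq.
Each mole of Na₂CO₃ supplies 2 eq, so 292.2 / 2 = 146.1 mol.
Mass: 146.1 mol × 106 g/mol = 15,490 g.

15.5 kg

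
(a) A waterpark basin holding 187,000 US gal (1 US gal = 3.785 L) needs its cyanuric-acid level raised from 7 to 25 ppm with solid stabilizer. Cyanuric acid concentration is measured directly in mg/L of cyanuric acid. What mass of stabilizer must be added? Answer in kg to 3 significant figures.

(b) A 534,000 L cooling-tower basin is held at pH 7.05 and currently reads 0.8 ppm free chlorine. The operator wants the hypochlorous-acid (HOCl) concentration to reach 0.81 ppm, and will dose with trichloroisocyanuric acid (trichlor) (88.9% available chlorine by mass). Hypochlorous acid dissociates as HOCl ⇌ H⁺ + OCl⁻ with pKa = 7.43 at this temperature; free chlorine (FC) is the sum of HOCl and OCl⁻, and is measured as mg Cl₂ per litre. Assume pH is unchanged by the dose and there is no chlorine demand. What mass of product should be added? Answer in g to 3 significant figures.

(a) 12.7 kg; (b) 209 g

(a) Volume: 187,000 US gal × 3.785 L/gal = 707,795 L.
(a) CYA to add: (25 − 7) = 18 mg/L × 707,795 L = 12,740 g cyanuric acid.

(b) [OCl⁻]/[HOCl] = 10^(pH − pKa) = 10^(7.05 − 7.43) = 0.4169; fraction as HOCl = 1/(1 + 0.4169) = 0.7058.
(b) Free chlorine required for 0.81 ppm HOCl: 0.81 / 0.7058 = 1.148 ppm.
(b) FC to add: 1.148 − 0.8 = 0.3477 mg/L as Cl₂.
(b) Cl₂ equivalent: 0.3477 mg/L × 534,000 L = 185.7 g.
(b) Product at 88.9% available Cl: 185.7 / 0.889 = 208.8 g.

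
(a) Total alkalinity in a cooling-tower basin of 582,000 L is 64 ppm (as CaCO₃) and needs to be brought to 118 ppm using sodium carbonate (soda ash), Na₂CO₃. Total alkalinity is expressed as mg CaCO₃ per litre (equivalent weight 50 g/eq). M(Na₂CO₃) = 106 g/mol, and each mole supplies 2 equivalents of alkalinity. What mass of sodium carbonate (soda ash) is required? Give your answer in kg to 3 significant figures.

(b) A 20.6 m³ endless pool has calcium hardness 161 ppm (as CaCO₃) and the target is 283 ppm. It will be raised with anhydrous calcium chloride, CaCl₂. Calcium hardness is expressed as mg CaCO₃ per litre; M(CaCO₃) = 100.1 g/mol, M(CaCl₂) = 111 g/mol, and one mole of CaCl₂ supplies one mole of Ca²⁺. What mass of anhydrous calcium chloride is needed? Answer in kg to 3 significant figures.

(a) 33.3 kg; (b) 2.79 kg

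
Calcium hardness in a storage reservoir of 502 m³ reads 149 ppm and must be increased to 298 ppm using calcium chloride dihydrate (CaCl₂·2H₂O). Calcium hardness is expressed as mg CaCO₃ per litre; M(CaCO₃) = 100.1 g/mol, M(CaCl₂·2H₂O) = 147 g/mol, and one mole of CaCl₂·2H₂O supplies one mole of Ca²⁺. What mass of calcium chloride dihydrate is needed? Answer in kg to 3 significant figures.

Volume: 502 m³ = 502,000 L.
Hardness to add: (298 − 149) = 149 mg/L as CaCO₃ × 502,000 L = 74,800 g as CaCO₃.
Moles of Ca²⁺ (1 mol Ca²⁺ ≡ 1 mol CaCO₃): 74,800 / 100.1 g/mol = 747.2 mol.
Mass of CaCl₂·2H₂O: 747.2 × 147 = 109,800 g.

110 kg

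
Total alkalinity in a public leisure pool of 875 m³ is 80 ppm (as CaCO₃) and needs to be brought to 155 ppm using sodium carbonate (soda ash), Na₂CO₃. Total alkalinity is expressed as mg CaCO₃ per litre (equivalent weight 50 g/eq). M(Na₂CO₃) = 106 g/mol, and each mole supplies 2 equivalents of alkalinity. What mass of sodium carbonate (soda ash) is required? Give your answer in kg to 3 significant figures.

69.6 kg

Volume: 875 m³ = 875,000 L.
Alkalinity to add: (155 − 80) = 75 mg/L as CaCO₃ × 875,000 L = 65,620 g as CaCO₃.
Equivalents: 65,620 g ÷ 50 g/eq = 1312 eq.
Each mole of Na₂CO₃ supplies 2 eq, so 1312 / 2 = 656.2 mol.
Mass: 656.2 mol × 106 g/mol = 69,560 g.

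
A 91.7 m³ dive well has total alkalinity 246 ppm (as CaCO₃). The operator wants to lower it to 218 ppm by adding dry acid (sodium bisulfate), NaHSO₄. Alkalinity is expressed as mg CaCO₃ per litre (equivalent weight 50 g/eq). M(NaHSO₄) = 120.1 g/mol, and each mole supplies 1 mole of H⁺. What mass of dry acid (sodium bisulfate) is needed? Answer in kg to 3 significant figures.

6.17 kg

Volume: 91.7 m³ = 91,700 L.
Alkalinity to neutralize: (246 − 218) = 28 mg/L as CaCO₃ × 91,700 L = 2568 g as CaCO₃.
Equivalents of H⁺ required: 2568 ÷ 50 g/eq = 51.35 eq = 51.35 mol NaHSO₄.
Mass of NaHSO₄: 51.35 × 120.1 = 6167 g.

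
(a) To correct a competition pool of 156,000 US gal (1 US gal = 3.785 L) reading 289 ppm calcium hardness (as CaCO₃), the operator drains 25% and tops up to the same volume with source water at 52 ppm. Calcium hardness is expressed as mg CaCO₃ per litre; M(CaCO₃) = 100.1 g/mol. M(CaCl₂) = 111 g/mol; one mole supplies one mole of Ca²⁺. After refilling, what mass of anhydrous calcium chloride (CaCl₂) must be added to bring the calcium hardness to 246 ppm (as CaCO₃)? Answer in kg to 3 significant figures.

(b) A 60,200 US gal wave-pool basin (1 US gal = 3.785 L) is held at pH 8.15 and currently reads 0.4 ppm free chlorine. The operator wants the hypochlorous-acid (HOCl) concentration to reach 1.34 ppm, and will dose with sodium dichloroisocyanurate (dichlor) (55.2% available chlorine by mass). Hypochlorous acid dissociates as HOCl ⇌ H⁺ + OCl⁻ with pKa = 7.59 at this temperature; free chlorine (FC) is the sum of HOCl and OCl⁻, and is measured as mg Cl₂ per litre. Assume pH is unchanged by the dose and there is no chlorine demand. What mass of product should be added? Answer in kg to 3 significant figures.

(a) 10.6 kg; (b) 2.40 kg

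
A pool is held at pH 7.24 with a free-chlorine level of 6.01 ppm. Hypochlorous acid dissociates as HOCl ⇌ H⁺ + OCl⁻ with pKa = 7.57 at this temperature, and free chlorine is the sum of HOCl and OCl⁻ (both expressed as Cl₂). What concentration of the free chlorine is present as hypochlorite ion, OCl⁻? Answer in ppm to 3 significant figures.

1.92 ppm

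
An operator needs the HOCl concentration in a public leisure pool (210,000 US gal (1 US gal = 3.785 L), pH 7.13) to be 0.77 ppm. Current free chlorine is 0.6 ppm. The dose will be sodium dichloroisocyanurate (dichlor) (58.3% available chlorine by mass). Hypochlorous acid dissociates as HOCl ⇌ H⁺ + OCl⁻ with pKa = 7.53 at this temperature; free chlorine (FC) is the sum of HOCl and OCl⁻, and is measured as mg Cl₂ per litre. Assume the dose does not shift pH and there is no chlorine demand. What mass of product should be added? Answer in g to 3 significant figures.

650 g

Volume: 210,000 US gal × 3.785 L/gal = 794,850 L.
[OCl⁻]/[HOCl] = 10^(pH − pKa) = 10^(7.13 − 7.53) = 0.3981; fraction as HOCl = 1/(1 + 0.3981) = 0.7153.
Free chlorine required for 0.77 ppm HOCl: 0.77 / 0.7153 = 1.077 ppm.
FC to add: 1.077 − 0.6 = 0.4765 mg/L as Cl₂.
Cl₂ equivalent: 0.4765 mg/L × 794,850 L = 378.8 g.
Product at 58.3% available Cl: 378.8 / 0.583 = 649.7 g.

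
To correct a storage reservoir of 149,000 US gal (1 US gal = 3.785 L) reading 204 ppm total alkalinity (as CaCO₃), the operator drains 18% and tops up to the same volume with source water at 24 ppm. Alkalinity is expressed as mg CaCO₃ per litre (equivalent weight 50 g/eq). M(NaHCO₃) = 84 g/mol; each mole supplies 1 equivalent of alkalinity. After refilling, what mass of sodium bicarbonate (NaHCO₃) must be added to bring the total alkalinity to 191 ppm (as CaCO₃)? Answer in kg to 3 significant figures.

Volume: 149,000 US gal × 3.785 L/gal = 563,965 L.
After draining 18% and refilling: 204 × 0.82 + 24 × 0.18 = 171.6 ppm.
Deficit to target: 191 − 171.6 = 19.4 mg/L.
As CaCO₃: 19.4 mg/L × 563,965 L = 10,940 g; ÷ 50 g/eq ÷ 1 = 218.8 mol NaHCO₃.
Mass: 218.8 × 84 = 18,380 g.

18.4 kg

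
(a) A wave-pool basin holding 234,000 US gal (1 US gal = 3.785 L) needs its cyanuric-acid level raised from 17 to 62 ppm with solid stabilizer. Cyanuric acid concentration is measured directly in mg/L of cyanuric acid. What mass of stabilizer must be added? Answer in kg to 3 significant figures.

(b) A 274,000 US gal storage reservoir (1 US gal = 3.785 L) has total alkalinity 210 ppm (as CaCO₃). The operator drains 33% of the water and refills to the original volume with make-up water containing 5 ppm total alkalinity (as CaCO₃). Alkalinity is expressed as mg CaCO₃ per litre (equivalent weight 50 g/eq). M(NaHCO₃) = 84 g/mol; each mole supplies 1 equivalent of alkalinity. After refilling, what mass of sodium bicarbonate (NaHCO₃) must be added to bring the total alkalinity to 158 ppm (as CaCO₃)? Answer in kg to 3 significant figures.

(a) 39.9 kg; (b) 27.3 kg

(a) Volume: 234,000 US gal × 3.785 L/gal = 885,690 L.
(a) CYA to add: (62 − 17) = 45 mg/L × 885,690 L = 39,860 g cyanuric acid.

(b) Volume: 274,000 US gal × 3.785 L/gal = 1,037,090 L.
(b) After draining 33% and refilling: 210 × 0.67 + 5 × 0.33 = 142.35 ppm.
(b) Deficit to target: 158 − 142.35 = 15.65 mg/L.
(b) As CaCO₃: 15.65 mg/L × 1,037,090 L = 16,230 g; ÷ 50 g/eq ÷ 1 = 324.6 mol NaHCO₃.
(b) Mass: 324.6 × 84 = 27,270 g.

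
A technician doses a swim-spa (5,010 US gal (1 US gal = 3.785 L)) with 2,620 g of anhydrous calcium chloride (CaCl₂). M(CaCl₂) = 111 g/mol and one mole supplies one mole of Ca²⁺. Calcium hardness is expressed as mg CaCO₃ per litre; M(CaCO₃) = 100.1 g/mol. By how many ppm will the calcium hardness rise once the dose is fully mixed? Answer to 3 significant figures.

125 ppm

Volume: 5,010 US gal × 3.785 L/gal = 18,963 L.
Moles of Ca²⁺: 2,620 g ÷ 111 g/mol = 23.6 mol.
As CaCO₃: 23.6 mol × 100.1 g/mol = 2363 g.
Rise: 2363 g / 18,963 L × 1000 = 124.6 mg/L.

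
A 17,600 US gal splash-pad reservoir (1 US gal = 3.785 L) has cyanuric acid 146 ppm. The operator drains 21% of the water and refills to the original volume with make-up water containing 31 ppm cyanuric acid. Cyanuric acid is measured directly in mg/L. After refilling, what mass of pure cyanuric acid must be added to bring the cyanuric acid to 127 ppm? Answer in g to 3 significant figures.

Volume: 17,600 US gal × 3.785 L/gal = 66,616 L.
After draining 21% and refilling: 146 × 0.79 + 31 × 0.21 = 121.85 ppm.
Deficit to target: 127 − 121.85 = 5.15 mg/L.
Mass: 5.15 mg/L × 66,616 L = 343.1 g cyanuric acid.

343 g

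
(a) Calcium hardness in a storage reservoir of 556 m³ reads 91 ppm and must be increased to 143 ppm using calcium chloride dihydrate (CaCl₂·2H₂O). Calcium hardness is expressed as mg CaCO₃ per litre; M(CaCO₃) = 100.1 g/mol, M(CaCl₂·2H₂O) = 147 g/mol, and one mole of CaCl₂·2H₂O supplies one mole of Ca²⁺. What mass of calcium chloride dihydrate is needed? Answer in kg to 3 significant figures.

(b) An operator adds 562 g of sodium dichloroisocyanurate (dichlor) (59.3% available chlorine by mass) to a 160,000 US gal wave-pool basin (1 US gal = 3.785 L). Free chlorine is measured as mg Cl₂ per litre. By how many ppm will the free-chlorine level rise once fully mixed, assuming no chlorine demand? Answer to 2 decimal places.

(a) Volume: 556 m³ = 556,000 L.
(a) Hardness to add: (143 − 91) = 52 mg/L as CaCO₃ × 556,000 L = 28,910 g as CaCO₃.
(a) Moles of Ca²⁺ (1 mol Ca²⁺ ≡ 1 mol CaCO₃): 28,910 / 100.1 g/mol = 288.8 mol.
(a) Mass of CaCl₂·2H₂O: 288.8 × 147 = 42,460 g.

(b) Volume: 160,000 US gal × 3.785 L/gal = 605,600 L.
(b) Available chlorine delivered: 562 g × 0.593 = 333.3 g as Cl₂.
(b) Concentration rise: 333.3 g / 605,600 L = 0.5503 mg/L = 0.55 ppm.

(a) 42.5 kg; (b) 0.55 ppm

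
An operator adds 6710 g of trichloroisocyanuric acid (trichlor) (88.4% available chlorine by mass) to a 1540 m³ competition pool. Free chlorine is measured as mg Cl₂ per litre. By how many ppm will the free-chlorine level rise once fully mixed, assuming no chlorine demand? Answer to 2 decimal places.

3.85 ppm

Volume: 1540 m³ = 1,540,000 L.
Available chlorine delivered: 6710 g × 0.884 = 5932 g as Cl₂.
Concentration rise: 5932 g / 1,540,000 L = 3.852 mg/L = 3.85 ppm.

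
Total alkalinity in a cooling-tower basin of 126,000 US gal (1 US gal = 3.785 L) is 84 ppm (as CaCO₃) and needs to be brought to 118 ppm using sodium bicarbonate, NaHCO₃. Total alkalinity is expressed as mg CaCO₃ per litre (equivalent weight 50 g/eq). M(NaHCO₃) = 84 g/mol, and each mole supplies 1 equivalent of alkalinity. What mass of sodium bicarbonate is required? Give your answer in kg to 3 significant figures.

27.2 kg

Volume: 126,000 US gal × 3.785 L/gal = 476,910 L.
Alkalinity to add: (118 − 84) = 34 mg/L as CaCO₃ × 476,910 L = 16,210 g as CaCO₃.
Equivalents: 16,210 g ÷ 50 g/eq = 324.3 eq.
NaHCO₃ supplies 1 eq per mole → 324.3 mol.
Mass: 324.3 mol × 84 g/mol = 27,240 g.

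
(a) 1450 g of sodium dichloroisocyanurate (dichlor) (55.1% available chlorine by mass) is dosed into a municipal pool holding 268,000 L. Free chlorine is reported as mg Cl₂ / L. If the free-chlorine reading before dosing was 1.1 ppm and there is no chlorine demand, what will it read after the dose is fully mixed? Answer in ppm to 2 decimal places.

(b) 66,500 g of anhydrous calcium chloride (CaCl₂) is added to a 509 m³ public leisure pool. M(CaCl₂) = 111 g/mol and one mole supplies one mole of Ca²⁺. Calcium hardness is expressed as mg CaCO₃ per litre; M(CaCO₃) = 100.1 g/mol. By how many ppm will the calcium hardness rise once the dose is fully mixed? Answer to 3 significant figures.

(a) Available chlorine delivered: 1450 g × 0.551 = 799 g as Cl₂.
(a) Concentration rise: 799 g / 268,000 L = 2.981 mg/L = 2.98 ppm.
(a) Final FC: 1.1 + 2.98 = 4.08 ppm.

(b) Volume: 509 m³ = 509,000 L.
(b) Moles of Ca²⁺: 66,500 g ÷ 111 g/mol = 599.1 mol.
(b) As CaCO₃: 599.1 mol × 100.1 g/mol = 59,970 g.
(b) Rise: 59,970 g / 509,000 L × 1000 = 117.8 mg/L.

(a) 4.08 ppm; (b) 118 ppm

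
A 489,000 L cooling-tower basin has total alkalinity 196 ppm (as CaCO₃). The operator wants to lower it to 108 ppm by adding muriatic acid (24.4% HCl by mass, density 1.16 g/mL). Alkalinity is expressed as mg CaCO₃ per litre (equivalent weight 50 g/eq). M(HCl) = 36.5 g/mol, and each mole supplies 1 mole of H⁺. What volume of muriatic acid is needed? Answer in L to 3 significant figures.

Alkalinity to neutralize: (196 − 108) = 88 mg/L as CaCO₃ × 489,000 L = 43,030 g as CaCO₃.
Equivalents of H⁺ required: 43,030 ÷ 50 g/eq = 860.6 eq = 860.6 mol HCl.
Mass of HCl: 860.6 × 36.5 = 31,410 g.
Mass of 24.4% solution: 31,410 / 0.244 = 128,700 g.
Volume: 128,700 g ÷ 1.16 g/mL = 111,000 mL.

111 L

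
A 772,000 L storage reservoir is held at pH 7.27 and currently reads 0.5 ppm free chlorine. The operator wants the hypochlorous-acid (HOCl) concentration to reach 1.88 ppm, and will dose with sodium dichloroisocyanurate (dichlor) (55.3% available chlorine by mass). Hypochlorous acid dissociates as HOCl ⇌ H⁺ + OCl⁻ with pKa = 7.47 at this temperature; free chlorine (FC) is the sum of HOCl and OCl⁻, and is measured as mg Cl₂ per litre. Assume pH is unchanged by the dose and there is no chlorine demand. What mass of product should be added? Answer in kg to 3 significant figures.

3.58 kg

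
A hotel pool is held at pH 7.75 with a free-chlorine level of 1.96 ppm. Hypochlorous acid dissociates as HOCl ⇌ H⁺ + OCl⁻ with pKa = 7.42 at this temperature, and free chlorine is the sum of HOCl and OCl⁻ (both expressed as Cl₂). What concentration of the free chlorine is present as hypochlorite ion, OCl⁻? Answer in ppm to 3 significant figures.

1.34 ppm

[OCl⁻]/[HOCl] = 10^(pH − pKa) = 10^(7.75 − 7.42) = 10^0.33 = 2.138.
Fraction as HOCl = 1 / (1 + 2.138) = 0.3187.
OCl⁻ = (1 − 0.3187) × 1.96 ppm = 1.335 ppm.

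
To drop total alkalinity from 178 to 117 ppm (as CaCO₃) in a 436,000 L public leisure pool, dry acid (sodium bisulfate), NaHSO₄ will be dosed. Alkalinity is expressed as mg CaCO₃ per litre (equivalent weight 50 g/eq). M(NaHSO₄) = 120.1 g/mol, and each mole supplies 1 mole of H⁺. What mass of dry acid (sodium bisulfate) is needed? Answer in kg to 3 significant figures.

Alkalinity to neutralize: (178 − 117) = 61 mg/L as CaCO₃ × 436,000 L = 26,600 g as CaCO₃.
Equivalents of H⁺ required: 26,600 ÷ 50 g/eq = 531.9 eq = 531.9 mol NaHSO₄.
Mass of NaHSO₄: 531.9 × 120.1 = 63,880 g.

63.9 kg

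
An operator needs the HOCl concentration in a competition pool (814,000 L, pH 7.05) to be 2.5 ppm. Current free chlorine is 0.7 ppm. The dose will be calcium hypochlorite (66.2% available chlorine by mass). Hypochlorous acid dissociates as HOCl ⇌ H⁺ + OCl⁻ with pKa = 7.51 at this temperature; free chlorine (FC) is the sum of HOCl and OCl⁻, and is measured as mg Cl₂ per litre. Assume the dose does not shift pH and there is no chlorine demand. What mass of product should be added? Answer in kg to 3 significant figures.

[OCl⁻]/[HOCl] = 10^(pH − pKa) = 10^(7.05 − 7.51) = 0.3467; fraction as HOCl = 1/(1 + 0.3467) = 0.7425.
Free chlorine required for 2.5 ppm HOCl: 2.5 / 0.7425 = 3.367 ppm.
FC to add: 3.367 − 0.7 = 2.667 mg/L as Cl₂.
Cl₂ equivalent: 2.667 mg/L × 814,000 L = 2171 g.
Product at 66.2% available Cl: 2171 / 0.662 = 3279 g.

3.28 kg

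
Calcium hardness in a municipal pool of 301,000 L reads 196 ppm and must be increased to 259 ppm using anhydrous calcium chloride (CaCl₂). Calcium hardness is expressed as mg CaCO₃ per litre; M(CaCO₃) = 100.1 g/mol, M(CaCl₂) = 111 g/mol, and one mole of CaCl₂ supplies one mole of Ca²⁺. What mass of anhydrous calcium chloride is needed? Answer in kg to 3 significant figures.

Hardness to add: (259 − 196) = 63 mg/L as CaCO₃ × 301,000 L = 18,960 g as CaCO₃.
Moles of Ca²⁺ (1 mol Ca²⁺ ≡ 1 mol CaCO₃): 18,960 / 100.1 g/mol = 189.4 mol.
Mass of CaCl₂: 189.4 × 111 = 21,030 g.

21.0 kg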